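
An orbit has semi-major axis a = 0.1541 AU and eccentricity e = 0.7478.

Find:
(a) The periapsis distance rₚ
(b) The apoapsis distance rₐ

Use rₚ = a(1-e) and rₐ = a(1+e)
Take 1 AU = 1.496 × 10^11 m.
a = 0.1541 AU = 2.30534 × 10^10 m
e = 0.7478:  1 − e = 0.2522,  1 + e = 1.7478
(a) rₚ = a(1 − e) = 2.30534 × 10^10 m × 0.2522 = 5.81406 × 10^9 m ≈ 0.03886 AU
(b) rₐ = a(1 + e) = 2.30534 × 10^10 m × 1.7478 = 4.02927 × 10^10 m ≈ 0.2693 AU

Final answer:
(a) rₚ = 0.03886 AU
(b) rₐ = 0.2693 AU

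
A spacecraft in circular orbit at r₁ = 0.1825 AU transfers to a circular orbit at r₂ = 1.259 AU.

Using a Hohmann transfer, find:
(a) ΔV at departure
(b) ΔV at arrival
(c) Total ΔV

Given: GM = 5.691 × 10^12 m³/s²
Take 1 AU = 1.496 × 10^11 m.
r₁ = 0.1825 AU = 2.7302 × 10^10 m
r₂ = 1.259 AU = 1.88346 × 10^11 m
GM = 5.691 × 10^12 m³/s²
Transfer ellipse: a_t = (r₁ + r₂)/2 = 1.07824 × 10^11 m
Circular speed at r₁: v₁ = √(GM/r₁) = 14.4377 m/s
Transfer speed at r₁ (periapsis): v₁ₜ = √(GM(2/r₁ − 1/a_t)) = 19.0817 m/s
(a) ΔV₁ = v₁ₜ − v₁ = 4.64406 m/s ≈ 4.644 m/s
Circular speed at r₂: v₂ = √(GM/r₂) = 5.49687 m/s
Transfer speed at r₂ (apoapsis): v₂ₜ = √(GM(2/r₂ − 1/a_t)) = 2.76602 m/s
(b) ΔV₂ = v₂ − v₂ₜ = 2.73086 m/s ≈ 2.731 m/s
(c) ΔV_total = ΔV₁ + ΔV₂ = 7.37491 m/s ≈ 7.375 m/s

Final answer:
(a) ΔV₁ = 4.644 m/s
(b) ΔV₂ = 2.731 m/s
(c) ΔV_total = 7.375 m/s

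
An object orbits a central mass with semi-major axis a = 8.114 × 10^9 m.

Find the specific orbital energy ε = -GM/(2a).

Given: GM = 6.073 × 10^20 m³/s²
a = 8.114 × 10^9 m
GM = 6.073 × 10^20 m³/s²
2a = 1.6228 × 10^10 m
ε = −GM/(2a) = -3.7423 × 10^10 J/kg ≈ -37.42 GJ/kg

Final answer: -37.42 GJ/kg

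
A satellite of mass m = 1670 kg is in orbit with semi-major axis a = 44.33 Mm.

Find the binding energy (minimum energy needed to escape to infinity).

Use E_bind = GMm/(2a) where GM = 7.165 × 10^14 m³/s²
a = 44.33 Mm = 4.433 × 10^7 m
GM = 7.165 × 10^14 m³/s²
m = 1670 kg
GMm = 7.165 × 10^14 × 1670 = 1.19656 × 10^18 m³·kg/s²
2a = 8.866 × 10^7 m
E_bind = GMm/(2a) = 1.3496 × 10^10 J ≈ 13.5 GJ

Final answer: 13.5 GJ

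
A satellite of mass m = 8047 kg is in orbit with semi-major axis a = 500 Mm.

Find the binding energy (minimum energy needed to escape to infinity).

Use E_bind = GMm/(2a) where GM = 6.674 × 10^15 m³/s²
a = 500 Mm = 5 × 10^8 m
GM = 6.674 × 10^15 m³/s²
m = 8047 kg
GMm = 6.674 × 10^15 × 8047 = 5.37057 × 10^19 m³·kg/s²
2a = 1 × 10^9 m
E_bind = GMm/(2a) = 5.37057 × 10^10 J ≈ 53.71 GJ

Final answer: 53.71 GJ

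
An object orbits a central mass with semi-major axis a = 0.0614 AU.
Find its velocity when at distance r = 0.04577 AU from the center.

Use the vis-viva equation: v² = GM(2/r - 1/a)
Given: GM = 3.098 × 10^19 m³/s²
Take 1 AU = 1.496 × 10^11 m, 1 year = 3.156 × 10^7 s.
a = 0.0614 AU = 9.18544 × 10^9 m
r = 0.04577 AU = 6.84719 × 10^9 m
GM = 3.098 × 10^19 m³/s²
2/r − 1/a = 2.92091 × 10^-10 − 1.08868 × 10^-10 = 1.83223 × 10^-10 m⁻¹
v² = GM (2/r − 1/a) = 5.67624 × 10^9 m²/s²
v = 75340.8 m/s ≈ 15.89 AU/year

Final answer: 15.89 AU/year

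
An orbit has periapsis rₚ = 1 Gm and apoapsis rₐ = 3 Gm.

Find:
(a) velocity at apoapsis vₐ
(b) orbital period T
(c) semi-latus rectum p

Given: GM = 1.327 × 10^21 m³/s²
rₚ = 1 Gm = 1 × 10^9 m
rₐ = 3 Gm = 3 × 10^9 m
GM = 1.327 × 10^21 m³/s²
a = (rₚ + rₐ)/2 = 2 × 10^9 m
e = (rₐ − rₚ)/(rₐ + rₚ) = (2 × 10^9) / (4 × 10^9) = 0.5
(a) vₐ² = GM (2/rₐ − 1/a) = 1.327 × 10^21 × (6.66667 × 10^-10 − 5 × 10^-10) = 2.21167 × 10^11 m²/s²;  vₐ = 470284 m/s ≈ 470.3 km/s
(b) a³ = 8 × 10^27 m³;  T = 2π √(a³/GM) = 2π × 2455.33 s = 15427.3 s ≈ 4.285 hours
(c) 1 − e² = 0.75;  p = a(1 − e²) = 2 × 10^9 × 0.75 = 1.5 × 10^9 m ≈ 1.5 Gm

Final answer:
(a) velocity at apoapsis vₐ = 470.3 km/s
(b) orbital period T = 4.285 hours
(c) semi-latus rectum p = 1.5 Gm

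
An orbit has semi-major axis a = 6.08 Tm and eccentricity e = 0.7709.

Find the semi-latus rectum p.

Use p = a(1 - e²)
a = 6.08 Tm = 6.08 × 10^12 m
e = 0.7709,  e² = 0.594287,  1 − e² = 0.405713
p = a(1 − e²) = 6.08 × 10^12 m × 0.405713 = 2.46674 × 10^12 m ≈ 2.467 Tm

Final answer: p = 2.467 Tm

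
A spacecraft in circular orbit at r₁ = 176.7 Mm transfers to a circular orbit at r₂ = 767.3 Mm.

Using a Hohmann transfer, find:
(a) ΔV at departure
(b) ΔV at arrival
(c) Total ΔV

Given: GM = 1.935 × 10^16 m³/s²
r₁ = 176.7 Mm = 1.767 × 10^8 m
r₂ = 767.3 Mm = 7.673 × 10^8 m
GM = 1.935 × 10^16 m³/s²
Transfer ellipse: a_t = (r₁ + r₂)/2 = 4.72 × 10^8 m
Circular speed at r₁: v₁ = √(GM/r₁) = 10464.6 m/s
Transfer speed at r₁ (periapsis): v₁ₜ = √(GM(2/r₁ − 1/a_t)) = 13342.4 m/s
(a) ΔV₁ = v₁ₜ − v₁ = 2877.81 m/s ≈ 2.878 km/s
Circular speed at r₂: v₂ = √(GM/r₂) = 5021.78 m/s
Transfer speed at r₂ (apoapsis): v₂ₜ = √(GM(2/r₂ − 1/a_t)) = 3072.59 m/s
(b) ΔV₂ = v₂ − v₂ₜ = 1949.19 m/s ≈ 1.949 km/s
(c) ΔV_total = ΔV₁ + ΔV₂ = 4826.99 m/s ≈ 4.827 km/s

Final answer:
(a) ΔV₁ = 2.878 km/s
(b) ΔV₂ = 1.949 km/s
(c) ΔV_total = 4.827 km/s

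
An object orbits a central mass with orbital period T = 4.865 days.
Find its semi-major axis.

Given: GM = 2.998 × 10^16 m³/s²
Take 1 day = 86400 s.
T = 4.865 days = 420336 s
GM = 2.998 × 10^16 m³/s²
Kepler's third law: a³ = GM T² / (4π²)
T² = 1.76682 × 10^11 s²
a³ = (2.998 × 10^16) × (1.76682 × 10^11) / (4π²) = 1.34173 × 10^26 m³
a = (a³)^(1/3) = 5.11943 × 10^8 m ≈ 5.119 × 10^8 m

Final answer: 5.119 × 10^8 m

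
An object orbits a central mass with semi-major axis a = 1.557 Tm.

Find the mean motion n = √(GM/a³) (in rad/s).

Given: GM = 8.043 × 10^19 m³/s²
a = 1.557 Tm = 1.557 × 10^12 m
GM = 8.043 × 10^19 m³/s²
a³ = 3.77456 × 10^36 m³
GM/a³ = (8.043 × 10^19) / (3.77456 × 10^36) = 2.13085 × 10^-17 s⁻²
n = √(GM/a³) = 4.61611 × 10^-9 rad/s ≈ 4.616 × 10^-9 rad/s

Final answer: n = 4.616 × 10^-9 rad/s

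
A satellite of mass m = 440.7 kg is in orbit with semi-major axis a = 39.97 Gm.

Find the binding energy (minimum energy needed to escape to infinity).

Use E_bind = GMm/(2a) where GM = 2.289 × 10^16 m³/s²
a = 39.97 Gm = 3.997 × 10^10 m
GM = 2.289 × 10^16 m³/s²
m = 440.7 kg
GMm = 2.289 × 10^16 × 440.7 = 1.00876 × 10^19 m³·kg/s²
2a = 7.994 × 10^10 m
E_bind = GMm/(2a) = 1.2619 × 10^8 J ≈ 126.2 MJ

Final answer: 126.2 MJ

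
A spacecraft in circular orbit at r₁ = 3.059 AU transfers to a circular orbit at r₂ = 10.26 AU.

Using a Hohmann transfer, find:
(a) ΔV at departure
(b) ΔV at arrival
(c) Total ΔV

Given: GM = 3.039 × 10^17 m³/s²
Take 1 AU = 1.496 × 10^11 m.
r₁ = 3.059 AU = 4.57626 × 10^11 m
r₂ = 10.26 AU = 1.5349 × 10^12 m
GM = 3.039 × 10^17 m³/s²
Transfer ellipse: a_t = (r₁ + r₂)/2 = 9.96261 × 10^11 m
Circular speed at r₁: v₁ = √(GM/r₁) = 814.91 m/s
Transfer speed at r₁ (periapsis): v₁ₜ = √(GM(2/r₁ − 1/a_t)) = 1011.49 m/s
(a) ΔV₁ = v₁ₜ − v₁ = 196.582 m/s ≈ 196.6 m/s
Circular speed at r₂: v₂ = √(GM/r₂) = 444.965 m/s
Transfer speed at r₂ (apoapsis): v₂ₜ = √(GM(2/r₂ − 1/a_t)) = 301.575 m/s
(b) ΔV₂ = v₂ − v₂ₜ = 143.39 m/s ≈ 143.4 m/s
(c) ΔV_total = ΔV₁ + ΔV₂ = 339.973 m/s ≈ 340 m/s

Final answer:
(a) ΔV₁ = 196.6 m/s
(b) ΔV₂ = 143.4 m/s
(c) ΔV_total = 340 m/s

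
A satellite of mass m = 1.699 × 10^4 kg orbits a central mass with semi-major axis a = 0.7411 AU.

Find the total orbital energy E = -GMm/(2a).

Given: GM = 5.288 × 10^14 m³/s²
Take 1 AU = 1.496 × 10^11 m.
a = 0.7411 AU = 1.10869 × 10^11 m
GM = 5.288 × 10^14 m³/s²
2a = 2.21737 × 10^11 m
GMm = 5.288 × 10^14 × 16990 = 8.98431 × 10^18 m³·kg/s²
E = −GMm/(2a) = -4.05179 × 10^7 J ≈ -40.52 MJ

Final answer: -40.52 MJ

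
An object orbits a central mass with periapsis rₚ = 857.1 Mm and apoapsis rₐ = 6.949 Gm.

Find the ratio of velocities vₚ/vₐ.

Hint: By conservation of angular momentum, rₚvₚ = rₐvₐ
rₚ = 857.1 Mm = 8.571 × 10^8 m
rₐ = 6.949 Gm = 6.949 × 10^9 m
rₚvₚ = rₐvₐ  ⇒  vₚ/vₐ = rₐ/rₚ
vₚ/vₐ = (6.949 × 10^9) / (8.571 × 10^8) = 8.10757

Final answer: vₚ/vₐ = 8.108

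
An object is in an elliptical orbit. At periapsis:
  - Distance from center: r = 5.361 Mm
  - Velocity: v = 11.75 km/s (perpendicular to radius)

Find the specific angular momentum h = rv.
r = 5.361 Mm = 5.361 × 10^6 m
v = 11.75 km/s = 11750 m/s
h = rv = 5.361 × 10^6 × 11750 = 6.29918 × 10^10 m²/s ≈ 6.299 × 10^10 m²/s

Final answer: h = 6.299 × 10^10 m²/s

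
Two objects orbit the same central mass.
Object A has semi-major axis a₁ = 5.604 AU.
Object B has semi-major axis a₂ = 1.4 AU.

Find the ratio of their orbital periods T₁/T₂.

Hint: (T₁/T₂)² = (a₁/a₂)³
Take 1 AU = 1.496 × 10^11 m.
a₁ = 5.604 AU = 8.38358 × 10^11 m
a₂ = 1.4 AU = 2.0944 × 10^11 m
a₁/a₂ = 4.00286
T₁/T₂ = (a₁/a₂)^(3/2) = (4.00286)^1.5 = 8.00857

Final answer: T₁/T₂ = 8.009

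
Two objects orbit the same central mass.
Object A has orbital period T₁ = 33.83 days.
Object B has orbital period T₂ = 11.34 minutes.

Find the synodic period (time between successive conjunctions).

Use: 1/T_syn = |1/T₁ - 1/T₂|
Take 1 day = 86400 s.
T₁ = 33.83 days = 2.92291 × 10^6 s
T₂ = 11.34 minutes = 680.4 s
1/T₁ = 3.42125 × 10^-7 s⁻¹
1/T₂ = 0.00146972 s⁻¹
|1/T₁ − 1/T₂| = 0.00146938 s⁻¹
T_syn = 1 / |1/T₁ − 1/T₂| = 680.558 s ≈ 11.34 minutes

Final answer: T_syn = 11.34 minutes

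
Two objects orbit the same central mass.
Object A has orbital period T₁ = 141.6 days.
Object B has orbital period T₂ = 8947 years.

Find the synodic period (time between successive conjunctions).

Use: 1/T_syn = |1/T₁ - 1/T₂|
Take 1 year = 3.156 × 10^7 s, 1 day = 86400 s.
T₁ = 141.6 days = 1.22342 × 10^7 s
T₂ = 8947 years = 2.82367 × 10^11 s
1/T₁ = 8.17378 × 10^-8 s⁻¹
1/T₂ = 3.54149 × 10^-12 s⁻¹
|1/T₁ − 1/T₂| = 8.17343 × 10^-8 s⁻¹
T_syn = 1 / |1/T₁ − 1/T₂| = 1.22348 × 10^7 s ≈ 141.6 days

Final answer: T_syn = 141.6 days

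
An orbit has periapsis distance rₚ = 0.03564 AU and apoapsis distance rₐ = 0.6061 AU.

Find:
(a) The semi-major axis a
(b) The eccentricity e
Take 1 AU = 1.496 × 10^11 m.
rₚ = 0.03564 AU = 5.33174 × 10^9 m
rₐ = 0.6061 AU = 9.06726 × 10^10 m
(a) a = (rₚ + rₐ)/2 = 4.80022 × 10^10 m ≈ 0.3209 AU
(b) e = (rₐ − rₚ)/(rₐ + rₚ) = (8.53408 × 10^10) / (9.60043 × 10^10) = 0.888927

Final answer:
(a) a = 0.3209 AU
(b) e = 0.8889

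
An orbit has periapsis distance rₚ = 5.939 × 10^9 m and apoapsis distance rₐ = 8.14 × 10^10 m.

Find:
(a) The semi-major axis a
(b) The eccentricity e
rₚ = 5.939 × 10^9 m
rₐ = 8.14 × 10^10 m
(a) a = (rₚ + rₐ)/2 = 4.36695 × 10^10 m ≈ 4.367 × 10^10 m
(b) e = (rₐ − rₚ)/(rₐ + rₚ) = (7.5461 × 10^10) / (8.7339 × 10^10) = 0.864001

Final answer:
(a) a = 4.367 × 10^10 m
(b) e = 0.864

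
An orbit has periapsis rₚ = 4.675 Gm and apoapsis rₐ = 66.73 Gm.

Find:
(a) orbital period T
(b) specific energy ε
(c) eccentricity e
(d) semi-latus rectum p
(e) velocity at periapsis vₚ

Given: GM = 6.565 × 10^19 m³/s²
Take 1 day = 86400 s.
rₚ = 4.675 Gm = 4.675 × 10^9 m
rₐ = 66.73 Gm = 6.673 × 10^10 m
GM = 6.565 × 10^19 m³/s²
a = (rₚ + rₐ)/2 = 3.57025 × 10^10 m
e = (rₐ − rₚ)/(rₐ + rₚ) = (6.2055 × 10^10) / (7.1405 × 10^10) = 0.869057
(a) a³ = 4.55089 × 10^31 m³;  T = 2π √(a³/GM) = 2π × 832589 s = 5.23131 × 10^6 s ≈ 60.55 days
(b) 2a = 7.1405 × 10^10 m;  ε = −GM/(2a) = -9.19403 × 10^8 J/kg ≈ -919.4 MJ/kg
(c) e = 0.869057 ≈ 0.8691
(d) 1 − e² = 0.24474;  p = a(1 − e²) = 3.57025 × 10^10 × 0.24474 = 8.73784 × 10^9 m ≈ 8.738 Gm
(e) vₚ² = GM (2/rₚ − 1/a) = 6.565 × 10^19 × (4.27807 × 10^-10 − 2.80092 × 10^-11) = 2.62468 × 10^10 m²/s²;  vₚ = 162009 m/s ≈ 162 km/s

Final answer:
(a) orbital period T = 60.55 days
(b) specific energy ε = -919.4 MJ/kg
(c) eccentricity e = 0.8691
(d) semi-latus rectum p = 8.738 Gm
(e) velocity at periapsis vₚ = 162 km/s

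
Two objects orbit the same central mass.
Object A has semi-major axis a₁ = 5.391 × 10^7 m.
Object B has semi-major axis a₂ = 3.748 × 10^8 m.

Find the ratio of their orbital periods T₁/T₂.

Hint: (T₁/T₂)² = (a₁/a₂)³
a₁ = 5.391 × 10^7 m
a₂ = 3.748 × 10^8 m
a₁/a₂ = 0.143837
T₁/T₂ = (a₁/a₂)^(3/2) = (0.143837)^1.5 = 0.0545512

Final answer: T₁/T₂ = 0.05455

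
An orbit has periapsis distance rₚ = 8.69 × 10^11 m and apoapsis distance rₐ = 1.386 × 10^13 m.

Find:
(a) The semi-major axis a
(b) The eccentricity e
rₚ = 8.69 × 10^11 m
rₐ = 1.386 × 10^13 m
(a) a = (rₚ + rₐ)/2 = 7.3645 × 10^12 m ≈ 7.364 × 10^12 m
(b) e = (rₐ − rₚ)/(rₐ + rₚ) = (1.2991 × 10^13) / (1.4729 × 10^13) = 0.882001

Final answer:
(a) a = 7.364 × 10^12 m
(b) e = 0.882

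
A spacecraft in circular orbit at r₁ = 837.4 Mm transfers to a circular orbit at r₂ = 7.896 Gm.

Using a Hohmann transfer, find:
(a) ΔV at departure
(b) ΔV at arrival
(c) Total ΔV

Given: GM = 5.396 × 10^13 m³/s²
r₁ = 837.4 Mm = 8.374 × 10^8 m
r₂ = 7.896 Gm = 7.896 × 10^9 m
GM = 5.396 × 10^13 m³/s²
Transfer ellipse: a_t = (r₁ + r₂)/2 = 4.3667 × 10^9 m
Circular speed at r₁: v₁ = √(GM/r₁) = 253.846 m/s
Transfer speed at r₁ (periapsis): v₁ₜ = √(GM(2/r₁ − 1/a_t)) = 341.347 m/s
(a) ΔV₁ = v₁ₜ − v₁ = 87.5017 m/s ≈ 87.5 m/s
Circular speed at r₂: v₂ = √(GM/r₂) = 82.667 m/s
Transfer speed at r₂ (apoapsis): v₂ₜ = √(GM(2/r₂ − 1/a_t)) = 36.2011 m/s
(b) ΔV₂ = v₂ − v₂ₜ = 46.4659 m/s ≈ 46.47 m/s
(c) ΔV_total = ΔV₁ + ΔV₂ = 133.968 m/s ≈ 134 m/s

Final answer:
(a) ΔV₁ = 87.5 m/s
(b) ΔV₂ = 46.47 m/s
(c) ΔV_total = 134 m/s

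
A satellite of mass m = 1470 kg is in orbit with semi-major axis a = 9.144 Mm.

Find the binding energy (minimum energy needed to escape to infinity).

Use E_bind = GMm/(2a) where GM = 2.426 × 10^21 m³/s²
a = 9.144 Mm = 9.144 × 10^6 m
GM = 2.426 × 10^21 m³/s²
m = 1470 kg
GMm = 2.426 × 10^21 × 1470 = 3.56622 × 10^24 m³·kg/s²
2a = 1.8288 × 10^7 m
E_bind = GMm/(2a) = 1.95003 × 10^17 J ≈ 195 PJ

Final answer: 195 PJ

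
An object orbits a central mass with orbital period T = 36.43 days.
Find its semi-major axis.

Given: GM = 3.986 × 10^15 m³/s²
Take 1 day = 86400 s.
T = 36.43 days = 3.14755 × 10^6 s
GM = 3.986 × 10^15 m³/s²
Kepler's third law: a³ = GM T² / (4π²)
T² = 9.90708 × 10^12 s²
a³ = (3.986 × 10^15) × (9.90708 × 10^12) / (4π²) = 1.00028 × 10^27 m³
a = (a³)^(1/3) = 1.00009 × 10^9 m ≈ 1 Gm

Final answer: 1 Gm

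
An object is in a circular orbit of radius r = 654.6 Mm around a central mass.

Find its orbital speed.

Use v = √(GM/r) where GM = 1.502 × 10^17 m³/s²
r = 654.6 Mm = 6.546 × 10^8 m
GM = 1.502 × 10^17 m³/s²
GM/r = (1.502 × 10^17) / (6.546 × 10^8) = 2.29453 × 10^8 m²/s²
v = √(GM/r) = 15147.7 m/s ≈ 15.15 km/s

Final answer: 15.15 km/s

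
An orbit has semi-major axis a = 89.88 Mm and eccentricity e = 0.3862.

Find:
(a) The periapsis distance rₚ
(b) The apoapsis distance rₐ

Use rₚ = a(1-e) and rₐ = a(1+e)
a = 89.88 Mm = 8.988 × 10^7 m
e = 0.3862:  1 − e = 0.6138,  1 + e = 1.3862
(a) rₚ = a(1 − e) = 8.988 × 10^7 m × 0.6138 = 5.51683 × 10^7 m ≈ 55.17 Mm
(b) rₐ = a(1 + e) = 8.988 × 10^7 m × 1.3862 = 1.24592 × 10^8 m ≈ 124.6 Mm

Final answer:
(a) rₚ = 55.17 Mm
(b) rₐ = 124.6 Mm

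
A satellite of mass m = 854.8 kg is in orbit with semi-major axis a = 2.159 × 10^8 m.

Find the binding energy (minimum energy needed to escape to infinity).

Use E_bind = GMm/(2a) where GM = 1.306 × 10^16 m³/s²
a = 2.159 × 10^8 m
GM = 1.306 × 10^16 m³/s²
m = 854.8 kg
GMm = 1.306 × 10^16 × 854.8 = 1.11637 × 10^19 m³·kg/s²
2a = 4.318 × 10^8 m
E_bind = GMm/(2a) = 2.58538 × 10^10 J ≈ 25.85 GJ

Final answer: 25.85 GJ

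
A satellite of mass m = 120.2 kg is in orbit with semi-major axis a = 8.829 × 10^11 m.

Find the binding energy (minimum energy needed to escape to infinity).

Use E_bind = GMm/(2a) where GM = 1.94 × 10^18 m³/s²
a = 8.829 × 10^11 m
GM = 1.94 × 10^18 m³/s²
m = 120.2 kg
GMm = 1.94 × 10^18 × 120.2 = 2.33188 × 10^20 m³·kg/s²
2a = 1.7658 × 10^12 m
E_bind = GMm/(2a) = 1.32058 × 10^8 J ≈ 132.1 MJ

Final answer: 132.1 MJ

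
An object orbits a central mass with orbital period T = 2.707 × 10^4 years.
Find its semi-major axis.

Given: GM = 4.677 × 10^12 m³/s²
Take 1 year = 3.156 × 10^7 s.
T = 2.707 × 10^4 years = 8.54329 × 10^11 s
GM = 4.677 × 10^12 m³/s²
Kepler's third law: a³ = GM T² / (4π²)
T² = 7.29878 × 10^23 s²
a³ = (4.677 × 10^12) × (7.29878 × 10^23) / (4π²) = 8.64685 × 10^34 m³
a = (a³)^(1/3) = 4.42201 × 10^11 m ≈ 442.2 Gm

Final answer: 442.2 Gm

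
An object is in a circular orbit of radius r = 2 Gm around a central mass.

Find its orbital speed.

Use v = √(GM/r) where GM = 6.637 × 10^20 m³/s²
r = 2 Gm = 2 × 10^9 m
GM = 6.637 × 10^20 m³/s²
GM/r = (6.637 × 10^20) / (2 × 10^9) = 3.3185 × 10^11 m²/s²
v = √(GM/r) = 576064 m/s ≈ 576.1 km/s

Final answer: 576.1 km/s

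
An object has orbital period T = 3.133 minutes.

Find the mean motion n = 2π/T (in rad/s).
T = 3.133 minutes = 187.98 s
n = 2π / 187.98 s = 0.0334248 rad/s ≈ 0.03342 rad/s

Final answer: n = 0.03342 rad/s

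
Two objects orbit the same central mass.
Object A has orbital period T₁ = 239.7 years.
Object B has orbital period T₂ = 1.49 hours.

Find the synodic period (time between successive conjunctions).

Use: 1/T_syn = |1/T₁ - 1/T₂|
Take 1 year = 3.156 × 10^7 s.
T₁ = 239.7 years = 7.56493 × 10^9 s
T₂ = 1.49 hours = 5364 s
1/T₁ = 1.32189 × 10^-10 s⁻¹
1/T₂ = 0.000186428 s⁻¹
|1/T₁ − 1/T₂| = 0.000186428 s⁻¹
T_syn = 1 / |1/T₁ − 1/T₂| = 5364 s ≈ 1.49 hours

Final answer: T_syn = 1.49 hours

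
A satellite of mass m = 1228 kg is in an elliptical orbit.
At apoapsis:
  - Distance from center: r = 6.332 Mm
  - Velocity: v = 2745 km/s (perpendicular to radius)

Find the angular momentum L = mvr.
r = 6.332 Mm = 6.332 × 10^6 m
v = 2745 km/s = 2.745 × 10^6 m/s
vr = 2.745 × 10^6 × 6.332 × 10^6 = 1.73813 × 10^13 m²/s
L = m × vr = 1228 × 1.73813 × 10^13 = 2.13443 × 10^16 kg·m²/s ≈ 2.134 × 10^16 kg·m²/s

Final answer: L = 2.134 × 10^16 kg·m²/s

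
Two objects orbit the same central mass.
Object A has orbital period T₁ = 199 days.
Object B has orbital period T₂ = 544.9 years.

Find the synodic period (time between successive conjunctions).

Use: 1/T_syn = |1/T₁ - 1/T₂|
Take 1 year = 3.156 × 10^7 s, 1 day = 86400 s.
T₁ = 199 days = 1.71936 × 10^7 s
T₂ = 544.9 years = 1.7197 × 10^10 s
1/T₁ = 5.81612 × 10^-8 s⁻¹
1/T₂ = 5.81495 × 10^-11 s⁻¹
|1/T₁ − 1/T₂| = 5.8103 × 10^-8 s⁻¹
T_syn = 1 / |1/T₁ − 1/T₂| = 1.72108 × 10^7 s ≈ 199.2 days

Final answer: T_syn = 199.2 days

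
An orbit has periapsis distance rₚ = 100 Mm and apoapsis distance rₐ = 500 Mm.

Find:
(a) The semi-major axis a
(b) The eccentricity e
rₚ = 100 Mm = 1 × 10^8 m
rₐ = 500 Mm = 5 × 10^8 m
(a) a = (rₚ + rₐ)/2 = 3 × 10^8 m ≈ 300 Mm
(b) e = (rₐ − rₚ)/(rₐ + rₚ) = (4 × 10^8) / (6 × 10^8) = 0.666667

Final answer:
(a) a = 300 Mm
(b) e = 0.6667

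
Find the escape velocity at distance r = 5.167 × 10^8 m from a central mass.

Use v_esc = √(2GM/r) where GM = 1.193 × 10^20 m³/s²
r = 5.167 × 10^8 m
GM = 1.193 × 10^20 m³/s²
2GM/r = 2 × (1.193 × 10^20) / (5.167 × 10^8) = 4.61777 × 10^11 m²/s²
v_esc = √(2GM/r) = 679542 m/s ≈ 679.5 km/s

Final answer: 679.5 km/s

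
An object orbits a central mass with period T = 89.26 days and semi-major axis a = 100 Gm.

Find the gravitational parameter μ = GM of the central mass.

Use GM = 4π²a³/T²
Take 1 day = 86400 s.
T = 89.26 days = 7.71206 × 10^6 s
a = 100 Gm = 1 × 10^11 m
a³ = 1 × 10^33 m³
T² = 5.94759 × 10^13 s²
GM = 4π² × (1 × 10^33) / (5.94759 × 10^13) = 6.63771 × 10^20 m³/s²
GM ≈ 6.638 × 10^20 m³/s²

Final answer: GM = 6.638 × 10^20 m³/s²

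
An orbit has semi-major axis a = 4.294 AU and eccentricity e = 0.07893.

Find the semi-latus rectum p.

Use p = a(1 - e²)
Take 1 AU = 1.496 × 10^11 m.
a = 4.294 AU = 6.42382 × 10^11 m
e = 0.07893,  e² = 0.00622994,  1 − e² = 0.99377
p = a(1 − e²) = 6.42382 × 10^11 m × 0.99377 = 6.3838 × 10^11 m ≈ 4.267 AU

Final answer: p = 4.267 AU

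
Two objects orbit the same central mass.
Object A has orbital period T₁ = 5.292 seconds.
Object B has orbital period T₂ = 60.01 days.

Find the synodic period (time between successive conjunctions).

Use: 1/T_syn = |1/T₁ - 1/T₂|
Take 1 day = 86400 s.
T₁ = 5.292 seconds
T₂ = 60.01 days = 5.18486 × 10^6 s
1/T₁ = 0.188964 s⁻¹
1/T₂ = 1.92869 × 10^-7 s⁻¹
|1/T₁ − 1/T₂| = 0.188964 s⁻¹
T_syn = 1 / |1/T₁ − 1/T₂| = 5.29201 s ≈ 5.292 seconds

Final answer: T_syn = 5.292 seconds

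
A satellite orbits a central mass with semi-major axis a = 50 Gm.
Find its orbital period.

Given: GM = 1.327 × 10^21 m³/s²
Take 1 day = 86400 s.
a = 50 Gm = 5 × 10^10 m
GM = 1.327 × 10^21 m³/s²
a³ = 1.25 × 10^32 m³
T = 2π √(a³/GM) = 2π √((1.25 × 10^32) / (1.327 × 10^21)) = 2π × 306916 s
T = 1.92841 × 10^6 s ≈ 22.32 days

Final answer: 22.32 days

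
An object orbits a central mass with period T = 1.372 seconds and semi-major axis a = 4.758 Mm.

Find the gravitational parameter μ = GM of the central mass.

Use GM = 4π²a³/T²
T = 1.372 seconds
a = 4.758 Mm = 4.758 × 10^6 m
a³ = 1.07714 × 10^20 m³
T² = 1.88238 s²
GM = 4π² × (1.07714 × 10^20) / 1.88238 = 2.25904 × 10^21 m³/s²
GM ≈ 2.259 × 10^21 m³/s²

Final answer: GM = 2.259 × 10^21 m³/s²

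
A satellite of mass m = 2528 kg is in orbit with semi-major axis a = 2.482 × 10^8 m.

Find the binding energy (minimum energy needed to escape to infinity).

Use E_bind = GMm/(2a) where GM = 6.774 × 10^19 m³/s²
a = 2.482 × 10^8 m
GM = 6.774 × 10^19 m³/s²
m = 2528 kg
GMm = 6.774 × 10^19 × 2528 = 1.71247 × 10^23 m³·kg/s²
2a = 4.964 × 10^8 m
E_bind = GMm/(2a) = 3.44977 × 10^14 J ≈ 345 TJ

Final answer: 345 TJ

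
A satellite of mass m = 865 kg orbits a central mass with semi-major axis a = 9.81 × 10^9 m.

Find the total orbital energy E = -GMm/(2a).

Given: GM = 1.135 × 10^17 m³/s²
a = 9.81 × 10^9 m
GM = 1.135 × 10^17 m³/s²
2a = 1.962 × 10^10 m
GMm = 1.135 × 10^17 × 865 = 9.81775 × 10^19 m³·kg/s²
E = −GMm/(2a) = -5.00395 × 10^9 J ≈ -5.004 GJ

Final answer: -5.004 GJ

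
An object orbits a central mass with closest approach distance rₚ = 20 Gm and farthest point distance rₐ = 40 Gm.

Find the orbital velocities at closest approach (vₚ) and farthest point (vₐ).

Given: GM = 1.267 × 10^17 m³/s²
rₚ = 20 Gm = 2 × 10^10 m
rₐ = 40 Gm = 4 × 10^10 m
GM = 1.267 × 10^17 m³/s²
a = (rₚ + rₐ)/2 = 3 × 10^10 m
Vis-viva: v² = GM (2/r − 1/a)
vₚ² = 1.267 × 10^17 × (1 × 10^-10 − 3.33333 × 10^-11) = 8.44667 × 10^6 m²/s²
vₚ = 2906.31 m/s ≈ 2.906 km/s
vₐ² = 1.267 × 10^17 × (5 × 10^-11 − 3.33333 × 10^-11) = 2.11167 × 10^6 m²/s²
vₐ = 1453.16 m/s ≈ 1.453 km/s

Final answer: vₚ = 2.906 km/s, vₐ = 1.453 km/s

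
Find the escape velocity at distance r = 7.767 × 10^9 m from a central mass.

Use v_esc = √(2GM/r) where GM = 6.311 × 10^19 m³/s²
r = 7.767 × 10^9 m
GM = 6.311 × 10^19 m³/s²
2GM/r = 2 × (6.311 × 10^19) / (7.767 × 10^9) = 1.62508 × 10^10 m²/s²
v_esc = √(2GM/r) = 127479 m/s ≈ 127.5 km/s

Final answer: 127.5 km/s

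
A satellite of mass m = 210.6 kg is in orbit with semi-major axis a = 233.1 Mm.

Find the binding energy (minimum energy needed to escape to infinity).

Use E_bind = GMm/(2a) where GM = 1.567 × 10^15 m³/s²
a = 233.1 Mm = 2.331 × 10^8 m
GM = 1.567 × 10^15 m³/s²
m = 210.6 kg
GMm = 1.567 × 10^15 × 210.6 = 3.3001 × 10^17 m³·kg/s²
2a = 4.662 × 10^8 m
E_bind = GMm/(2a) = 7.07873 × 10^8 J ≈ 707.9 MJ

Final answer: 707.9 MJ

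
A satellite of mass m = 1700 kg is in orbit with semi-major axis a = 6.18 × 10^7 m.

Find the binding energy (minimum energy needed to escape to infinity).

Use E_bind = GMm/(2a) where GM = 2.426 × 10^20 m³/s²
a = 6.18 × 10^7 m
GM = 2.426 × 10^20 m³/s²
m = 1700 kg
GMm = 2.426 × 10^20 × 1700 = 4.1242 × 10^23 m³·kg/s²
2a = 1.236 × 10^8 m
E_bind = GMm/(2a) = 3.33673 × 10^15 J ≈ 3.337 PJ

Final answer: 3.337 PJ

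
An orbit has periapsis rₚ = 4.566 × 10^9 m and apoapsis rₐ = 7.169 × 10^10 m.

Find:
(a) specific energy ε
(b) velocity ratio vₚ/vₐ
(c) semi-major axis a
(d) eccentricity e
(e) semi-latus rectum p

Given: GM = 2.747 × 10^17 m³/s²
rₚ = 4.566 × 10^9 m
rₐ = 7.169 × 10^10 m
GM = 2.747 × 10^17 m³/s²
a = (rₚ + rₐ)/2 = 3.8128 × 10^10 m
e = (rₐ − rₚ)/(rₐ + rₚ) = (6.7124 × 10^10) / (7.6256 × 10^10) = 0.880245
(a) 2a = 7.6256 × 10^10 m;  ε = −GM/(2a) = -3.60234 × 10^6 J/kg ≈ -3.602 MJ/kg
(b) vₚ/vₐ = rₐ/rₚ (angular momentum) = (7.169 × 10^10) / (4.566 × 10^9) = 15.7008 ≈ 15.7
(c) a = 3.8128 × 10^10 m ≈ 3.813 × 10^10 m
(d) e = 0.880245 ≈ 0.8802
(e) 1 − e² = 0.225168;  p = a(1 − e²) = 3.8128 × 10^10 × 0.225168 = 8.5852 × 10^9 m ≈ 8.585 × 10^9 m

Final answer:
(a) specific energy ε = -3.602 MJ/kg
(b) velocity ratio vₚ/vₐ = 15.7
(c) semi-major axis a = 3.813 × 10^10 m
(d) eccentricity e = 0.8802
(e) semi-latus rectum p = 8.585 × 10^9 m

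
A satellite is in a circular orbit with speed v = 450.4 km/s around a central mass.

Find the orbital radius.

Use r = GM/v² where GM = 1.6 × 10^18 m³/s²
v = 450.4 km/s = 450400 m/s
GM = 1.6 × 10^18 m³/s²
v² = 2.0286 × 10^11 m²/s²
r = GM/v² = (1.6 × 10^18) / (2.0286 × 10^11) = 7.88721 × 10^6 m ≈ 7.887 Mm

Final answer: 7.887 Mm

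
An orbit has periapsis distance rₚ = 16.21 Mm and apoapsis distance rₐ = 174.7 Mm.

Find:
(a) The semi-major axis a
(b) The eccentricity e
rₚ = 16.21 Mm = 1.621 × 10^7 m
rₐ = 174.7 Mm = 1.747 × 10^8 m
(a) a = (rₚ + rₐ)/2 = 9.5455 × 10^7 m ≈ 95.45 Mm
(b) e = (rₐ − rₚ)/(rₐ + rₚ) = (1.5849 × 10^8) / (1.9091 × 10^8) = 0.830182

Final answer:
(a) a = 95.45 Mm
(b) e = 0.8302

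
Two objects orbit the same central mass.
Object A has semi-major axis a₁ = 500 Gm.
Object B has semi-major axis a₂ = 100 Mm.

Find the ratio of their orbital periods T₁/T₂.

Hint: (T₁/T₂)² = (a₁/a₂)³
a₁ = 500 Gm = 5 × 10^11 m
a₂ = 100 Mm = 1 × 10^8 m
a₁/a₂ = 5000
T₁/T₂ = (a₁/a₂)^(3/2) = (5000)^1.5 = 353553

Final answer: T₁/T₂ = 3.536 × 10^5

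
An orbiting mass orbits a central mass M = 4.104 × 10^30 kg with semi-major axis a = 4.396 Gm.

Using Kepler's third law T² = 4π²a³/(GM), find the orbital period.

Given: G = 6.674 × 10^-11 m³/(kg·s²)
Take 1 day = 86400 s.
M = 4.104 × 10^30 kg
GM = G × M = 6.674 × 10^-11 × 4.104 × 10^30 = 2.73901 × 10^20 m³/s²
a = 4.396 Gm = 4.396 × 10^9 m
a³ = 8.49519 × 10^28 m³
T = 2π √(a³/GM) = 2π √((8.49519 × 10^28) / (2.73901 × 10^20)) = 2π × 17611.2 s
T = 110655 s ≈ 1.281 days

Final answer: 1.281 days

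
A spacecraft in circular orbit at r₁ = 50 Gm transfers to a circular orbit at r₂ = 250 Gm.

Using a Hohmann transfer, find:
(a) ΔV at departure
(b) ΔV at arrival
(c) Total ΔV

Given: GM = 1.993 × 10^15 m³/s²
r₁ = 50 Gm = 5 × 10^10 m
r₂ = 250 Gm = 2.5 × 10^11 m
GM = 1.993 × 10^15 m³/s²
Transfer ellipse: a_t = (r₁ + r₂)/2 = 1.5 × 10^11 m
Circular speed at r₁: v₁ = √(GM/r₁) = 199.65 m/s
Transfer speed at r₁ (periapsis): v₁ₜ = √(GM(2/r₁ − 1/a_t)) = 257.747 m/s
(a) ΔV₁ = v₁ₜ − v₁ = 58.097 m/s ≈ 58.1 m/s
Circular speed at r₂: v₂ = √(GM/r₂) = 89.2861 m/s
Transfer speed at r₂ (apoapsis): v₂ₜ = √(GM(2/r₂ − 1/a_t)) = 51.5493 m/s
(b) ΔV₂ = v₂ − v₂ₜ = 37.7367 m/s ≈ 37.74 m/s
(c) ΔV_total = ΔV₁ + ΔV₂ = 95.8337 m/s ≈ 95.83 m/s

Final answer:
(a) ΔV₁ = 58.1 m/s
(b) ΔV₂ = 37.74 m/s
(c) ΔV_total = 95.83 m/s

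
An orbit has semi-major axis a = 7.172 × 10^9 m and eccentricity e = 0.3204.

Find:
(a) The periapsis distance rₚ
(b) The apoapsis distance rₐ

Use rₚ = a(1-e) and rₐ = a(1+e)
a = 7.172 × 10^9 m
e = 0.3204:  1 − e = 0.6796,  1 + e = 1.3204
(a) rₚ = a(1 − e) = 7.172 × 10^9 m × 0.6796 = 4.87409 × 10^9 m ≈ 4.874 × 10^9 m
(b) rₐ = a(1 + e) = 7.172 × 10^9 m × 1.3204 = 9.46991 × 10^9 m ≈ 9.47 × 10^9 m

Final answer:
(a) rₚ = 4.874 × 10^9 m
(b) rₐ = 9.47 × 10^9 m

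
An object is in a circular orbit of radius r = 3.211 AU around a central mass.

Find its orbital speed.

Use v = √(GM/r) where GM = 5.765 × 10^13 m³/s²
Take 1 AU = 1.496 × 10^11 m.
r = 3.211 AU = 4.80366 × 10^11 m
GM = 5.765 × 10^13 m³/s²
GM/r = (5.765 × 10^13) / (4.80366 × 10^11) = 120.013 m²/s²
v = √(GM/r) = 10.955 m/s ≈ 10.96 m/s

Final answer: 10.96 m/s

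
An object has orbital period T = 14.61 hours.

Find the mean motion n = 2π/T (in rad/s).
T = 14.61 hours = 52596 s
n = 2π / 52596 s = 0.000119461 rad/s ≈ 0.0001195 rad/s

Final answer: n = 0.0001195 rad/s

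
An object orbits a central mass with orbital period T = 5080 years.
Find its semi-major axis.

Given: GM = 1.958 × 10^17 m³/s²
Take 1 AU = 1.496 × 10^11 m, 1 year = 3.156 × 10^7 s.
T = 5080 years = 1.60325 × 10^11 s
GM = 1.958 × 10^17 m³/s²
Kepler's third law: a³ = GM T² / (4π²)
T² = 2.5704 × 10^22 s²
a³ = (1.958 × 10^17) × (2.5704 × 10^22) / (4π²) = 1.27484 × 10^38 m³
a = (a³)^(1/3) = 5.0329 × 10^12 m ≈ 33.64 AU

Final answer: 33.64 AU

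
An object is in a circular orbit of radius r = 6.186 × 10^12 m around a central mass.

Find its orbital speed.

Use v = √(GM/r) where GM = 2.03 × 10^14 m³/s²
r = 6.186 × 10^12 m
GM = 2.03 × 10^14 m³/s²
GM/r = (2.03 × 10^14) / (6.186 × 10^12) = 32.816 m²/s²
v = √(GM/r) = 5.72853 m/s ≈ 5.729 m/s

Final answer: 5.729 m/s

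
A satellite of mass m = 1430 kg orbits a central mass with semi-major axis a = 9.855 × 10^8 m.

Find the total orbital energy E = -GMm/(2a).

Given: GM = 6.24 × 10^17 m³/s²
a = 9.855 × 10^8 m
GM = 6.24 × 10^17 m³/s²
2a = 1.971 × 10^9 m
GMm = 6.24 × 10^17 × 1430 = 8.9232 × 10^20 m³·kg/s²
E = −GMm/(2a) = -4.52725 × 10^11 J ≈ -452.7 GJ

Final answer: -452.7 GJ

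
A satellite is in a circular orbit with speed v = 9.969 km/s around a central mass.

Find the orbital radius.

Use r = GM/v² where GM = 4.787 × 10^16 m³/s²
v = 9.969 km/s = 9969 m/s
GM = 4.787 × 10^16 m³/s²
v² = 9.9381 × 10^7 m²/s²
r = GM/v² = (4.787 × 10^16) / (9.9381 × 10^7) = 4.81682 × 10^8 m ≈ 481.7 Mm

Final answer: 481.7 Mm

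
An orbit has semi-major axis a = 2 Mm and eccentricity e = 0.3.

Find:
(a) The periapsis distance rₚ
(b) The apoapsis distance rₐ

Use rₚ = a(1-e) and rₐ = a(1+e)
a = 2 Mm = 2 × 10^6 m
e = 0.3:  1 − e = 0.7,  1 + e = 1.3
(a) rₚ = a(1 − e) = 2 × 10^6 m × 0.7 = 1.4 × 10^6 m ≈ 1.4 Mm
(b) rₐ = a(1 + e) = 2 × 10^6 m × 1.3 = 2.6 × 10^6 m ≈ 2.6 Mm

Final answer:
(a) rₚ = 1.4 Mm
(b) rₐ = 2.6 Mm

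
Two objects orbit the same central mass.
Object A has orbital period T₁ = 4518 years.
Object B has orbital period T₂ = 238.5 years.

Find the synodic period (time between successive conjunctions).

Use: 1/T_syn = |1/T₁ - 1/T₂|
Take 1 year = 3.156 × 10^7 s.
T₁ = 4518 years = 1.42588 × 10^11 s
T₂ = 238.5 years = 7.52706 × 10^9 s
1/T₁ = 7.01321 × 10^-12 s⁻¹
1/T₂ = 1.32854 × 10^-10 s⁻¹
|1/T₁ − 1/T₂| = 1.25841 × 10^-10 s⁻¹
T_syn = 1 / |1/T₁ − 1/T₂| = 7.94655 × 10^9 s ≈ 251.8 years

Final answer: T_syn = 251.8 years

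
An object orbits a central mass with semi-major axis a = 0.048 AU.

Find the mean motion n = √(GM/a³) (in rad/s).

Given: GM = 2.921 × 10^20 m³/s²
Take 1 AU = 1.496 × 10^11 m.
a = 0.048 AU = 7.1808 × 10^9 m
GM = 2.921 × 10^20 m³/s²
a³ = 3.7027 × 10^29 m³
GM/a³ = (2.921 × 10^20) / (3.7027 × 10^29) = 7.88884 × 10^-10 s⁻²
n = √(GM/a³) = 2.80871 × 10^-5 rad/s ≈ 2.809 × 10^-5 rad/s

Final answer: n = 2.809 × 10^-5 rad/s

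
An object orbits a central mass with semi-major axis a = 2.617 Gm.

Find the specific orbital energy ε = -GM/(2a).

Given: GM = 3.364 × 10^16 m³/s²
a = 2.617 Gm = 2.617 × 10^9 m
GM = 3.364 × 10^16 m³/s²
2a = 5.234 × 10^9 m
ε = −GM/(2a) = -6.42721 × 10^6 J/kg ≈ -6.427 MJ/kg

Final answer: -6.427 MJ/kg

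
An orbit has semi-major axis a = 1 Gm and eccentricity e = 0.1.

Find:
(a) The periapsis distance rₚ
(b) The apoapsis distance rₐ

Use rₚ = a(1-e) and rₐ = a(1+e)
a = 1 Gm = 1 × 10^9 m
e = 0.1:  1 − e = 0.9,  1 + e = 1.1
(a) rₚ = a(1 − e) = 1 × 10^9 m × 0.9 = 9 × 10^8 m ≈ 900 Mm
(b) rₐ = a(1 + e) = 1 × 10^9 m × 1.1 = 1.1 × 10^9 m ≈ 1.1 Gm

Final answer:
(a) rₚ = 900 Mm
(b) rₐ = 1.1 Gm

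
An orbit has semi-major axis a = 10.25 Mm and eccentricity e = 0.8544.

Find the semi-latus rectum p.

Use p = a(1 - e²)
a = 10.25 Mm = 1.025 × 10^7 m
e = 0.8544,  e² = 0.729999,  1 − e² = 0.270001
p = a(1 − e²) = 1.025 × 10^7 m × 0.270001 = 2.76751 × 10^6 m ≈ 2.768 Mm

Final answer: p = 2.768 Mm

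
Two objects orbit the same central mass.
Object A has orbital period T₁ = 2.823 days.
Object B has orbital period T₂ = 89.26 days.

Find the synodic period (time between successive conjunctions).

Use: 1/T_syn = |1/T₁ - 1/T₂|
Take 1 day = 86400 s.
T₁ = 2.823 days = 243907 s
T₂ = 89.26 days = 7.71206 × 10^6 s
1/T₁ = 4.09992 × 10^-6 s⁻¹
1/T₂ = 1.29667 × 10^-7 s⁻¹
|1/T₁ − 1/T₂| = 3.97025 × 10^-6 s⁻¹
T_syn = 1 / |1/T₁ − 1/T₂| = 251873 s ≈ 2.915 days

Final answer: T_syn = 2.915 days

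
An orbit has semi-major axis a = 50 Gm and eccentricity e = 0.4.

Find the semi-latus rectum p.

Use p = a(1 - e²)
a = 50 Gm = 5 × 10^10 m
e = 0.4,  e² = 0.16,  1 − e² = 0.84
p = a(1 − e²) = 5 × 10^10 m × 0.84 = 4.2 × 10^10 m ≈ 42 Gm

Final answer: p = 42 Gm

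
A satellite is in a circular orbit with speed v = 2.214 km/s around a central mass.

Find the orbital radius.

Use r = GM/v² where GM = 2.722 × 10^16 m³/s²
v = 2.214 km/s = 2214 m/s
GM = 2.722 × 10^16 m³/s²
v² = 4.9018 × 10^6 m²/s²
r = GM/v² = (2.722 × 10^16) / (4.9018 × 10^6) = 5.55307 × 10^9 m ≈ 5.553 × 10^9 m

Final answer: 5.553 × 10^9 m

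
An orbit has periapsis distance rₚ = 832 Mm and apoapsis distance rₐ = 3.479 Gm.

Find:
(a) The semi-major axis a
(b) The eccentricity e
rₚ = 832 Mm = 8.32 × 10^8 m
rₐ = 3.479 Gm = 3.479 × 10^9 m
(a) a = (rₚ + rₐ)/2 = 2.1555 × 10^9 m ≈ 2.155 Gm
(b) e = (rₐ − rₚ)/(rₐ + rₚ) = (2.647 × 10^9) / (4.311 × 10^9) = 0.614011

Final answer:
(a) a = 2.155 Gm
(b) e = 0.614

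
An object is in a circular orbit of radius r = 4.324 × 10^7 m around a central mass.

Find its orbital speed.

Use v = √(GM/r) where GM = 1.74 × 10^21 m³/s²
r = 4.324 × 10^7 m
GM = 1.74 × 10^21 m³/s²
GM/r = (1.74 × 10^21) / (4.324 × 10^7) = 4.02405 × 10^13 m²/s²
v = √(GM/r) = 6.34354 × 10^6 m/s ≈ 6344 km/s

Final answer: 6344 km/s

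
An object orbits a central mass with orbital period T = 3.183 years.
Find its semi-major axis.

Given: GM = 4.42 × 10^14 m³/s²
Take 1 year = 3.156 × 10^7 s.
T = 3.183 years = 1.00455 × 10^8 s
GM = 4.42 × 10^14 m³/s²
Kepler's third law: a³ = GM T² / (4π²)
T² = 1.00913 × 10^16 s²
a³ = (4.42 × 10^14) × (1.00913 × 10^16) / (4π²) = 1.12982 × 10^29 m³
a = (a³)^(1/3) = 4.83433 × 10^9 m ≈ 4.834 Gm

Final answer: 4.834 Gm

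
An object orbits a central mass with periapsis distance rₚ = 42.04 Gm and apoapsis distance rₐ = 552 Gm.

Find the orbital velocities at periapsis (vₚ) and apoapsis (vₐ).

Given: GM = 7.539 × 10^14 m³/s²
rₚ = 42.04 Gm = 4.204 × 10^10 m
rₐ = 552 Gm = 5.52 × 10^11 m
GM = 7.539 × 10^14 m³/s²
a = (rₚ + rₐ)/2 = 2.9702 × 10^11 m
Vis-viva: v² = GM (2/r − 1/a)
vₚ² = 7.539 × 10^14 × (4.75737 × 10^-11 − 3.36678 × 10^-12) = 33327.6 m²/s²
vₚ = 182.559 m/s ≈ 182.6 m/s
vₐ² = 7.539 × 10^14 × (3.62319 × 10^-12 − 3.36678 × 10^-12) = 193.309 m²/s²
vₐ = 13.9036 m/s ≈ 13.9 m/s

Final answer: vₚ = 182.6 m/s, vₐ = 13.9 m/s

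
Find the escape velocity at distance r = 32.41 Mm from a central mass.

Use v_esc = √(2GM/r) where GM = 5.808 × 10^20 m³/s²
r = 32.41 Mm = 3.241 × 10^7 m
GM = 5.808 × 10^20 m³/s²
2GM/r = 2 × (5.808 × 10^20) / (3.241 × 10^7) = 3.58408 × 10^13 m²/s²
v_esc = √(2GM/r) = 5.98672 × 10^6 m/s ≈ 5987 km/s

Final answer: 5987 km/s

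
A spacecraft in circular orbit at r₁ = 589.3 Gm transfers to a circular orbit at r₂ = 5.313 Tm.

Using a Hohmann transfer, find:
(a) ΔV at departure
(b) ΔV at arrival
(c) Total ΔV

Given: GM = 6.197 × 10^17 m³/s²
r₁ = 589.3 Gm = 5.893 × 10^11 m
r₂ = 5.313 Tm = 5.313 × 10^12 m
GM = 6.197 × 10^17 m³/s²
Transfer ellipse: a_t = (r₁ + r₂)/2 = 2.95115 × 10^12 m
Circular speed at r₁: v₁ = √(GM/r₁) = 1025.47 m/s
Transfer speed at r₁ (periapsis): v₁ₜ = √(GM(2/r₁ − 1/a_t)) = 1375.93 m/s
(a) ΔV₁ = v₁ₜ − v₁ = 350.462 m/s ≈ 350.5 m/s
Circular speed at r₂: v₂ = √(GM/r₂) = 341.524 m/s
Transfer speed at r₂ (apoapsis): v₂ₜ = √(GM(2/r₂ − 1/a_t)) = 152.614 m/s
(b) ΔV₂ = v₂ − v₂ₜ = 188.91 m/s ≈ 188.9 m/s
(c) ΔV_total = ΔV₁ + ΔV₂ = 539.372 m/s ≈ 539.4 m/s

Final answer:
(a) ΔV₁ = 350.5 m/s
(b) ΔV₂ = 188.9 m/s
(c) ΔV_total = 539.4 m/s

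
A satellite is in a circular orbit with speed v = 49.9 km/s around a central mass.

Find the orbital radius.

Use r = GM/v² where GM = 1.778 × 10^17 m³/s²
v = 49.9 km/s = 49900 m/s
GM = 1.778 × 10^17 m³/s²
v² = 2.49001 × 10^9 m²/s²
r = GM/v² = (1.778 × 10^17) / (2.49001 × 10^9) = 7.14053 × 10^7 m ≈ 7.141 × 10^7 m

Final answer: 7.141 × 10^7 m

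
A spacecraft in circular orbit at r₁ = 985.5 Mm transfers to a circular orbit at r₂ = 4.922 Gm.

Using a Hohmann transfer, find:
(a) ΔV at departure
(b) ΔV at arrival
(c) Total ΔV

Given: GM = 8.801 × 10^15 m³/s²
r₁ = 985.5 Mm = 9.855 × 10^8 m
r₂ = 4.922 Gm = 4.922 × 10^9 m
GM = 8.801 × 10^15 m³/s²
Transfer ellipse: a_t = (r₁ + r₂)/2 = 2.95375 × 10^9 m
Circular speed at r₁: v₁ = √(GM/r₁) = 2988.39 m/s
Transfer speed at r₁ (periapsis): v₁ₜ = √(GM(2/r₁ − 1/a_t)) = 3857.64 m/s
(a) ΔV₁ = v₁ₜ − v₁ = 869.247 m/s ≈ 869.2 m/s
Circular speed at r₂: v₂ = √(GM/r₂) = 1337.2 m/s
Transfer speed at r₂ (apoapsis): v₂ₜ = √(GM(2/r₂ − 1/a_t)) = 772.39 m/s
(b) ΔV₂ = v₂ − v₂ₜ = 564.806 m/s ≈ 564.8 m/s
(c) ΔV_total = ΔV₁ + ΔV₂ = 1434.05 m/s ≈ 1.434 km/s

Final answer:
(a) ΔV₁ = 869.2 m/s
(b) ΔV₂ = 564.8 m/s
(c) ΔV_total = 1.434 km/s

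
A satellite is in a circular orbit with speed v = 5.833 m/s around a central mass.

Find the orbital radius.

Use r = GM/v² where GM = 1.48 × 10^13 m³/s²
v = 5.833 m/s
GM = 1.48 × 10^13 m³/s²
v² = 34.0239 m²/s²
r = GM/v² = (1.48 × 10^13) / 34.0239 = 4.34988 × 10^11 m ≈ 4.35 × 10^11 m

Final answer: 4.35 × 10^11 m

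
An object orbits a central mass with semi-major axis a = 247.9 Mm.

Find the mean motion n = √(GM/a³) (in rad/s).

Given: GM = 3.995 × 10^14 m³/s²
a = 247.9 Mm = 2.479 × 10^8 m
GM = 3.995 × 10^14 m³/s²
a³ = 1.52345 × 10^25 m³
GM/a³ = (3.995 × 10^14) / (1.52345 × 10^25) = 2.62233 × 10^-11 s⁻²
n = √(GM/a³) = 5.12087 × 10^-6 rad/s ≈ 5.121 × 10^-6 rad/s

Final answer: n = 5.121 × 10^-6 rad/s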